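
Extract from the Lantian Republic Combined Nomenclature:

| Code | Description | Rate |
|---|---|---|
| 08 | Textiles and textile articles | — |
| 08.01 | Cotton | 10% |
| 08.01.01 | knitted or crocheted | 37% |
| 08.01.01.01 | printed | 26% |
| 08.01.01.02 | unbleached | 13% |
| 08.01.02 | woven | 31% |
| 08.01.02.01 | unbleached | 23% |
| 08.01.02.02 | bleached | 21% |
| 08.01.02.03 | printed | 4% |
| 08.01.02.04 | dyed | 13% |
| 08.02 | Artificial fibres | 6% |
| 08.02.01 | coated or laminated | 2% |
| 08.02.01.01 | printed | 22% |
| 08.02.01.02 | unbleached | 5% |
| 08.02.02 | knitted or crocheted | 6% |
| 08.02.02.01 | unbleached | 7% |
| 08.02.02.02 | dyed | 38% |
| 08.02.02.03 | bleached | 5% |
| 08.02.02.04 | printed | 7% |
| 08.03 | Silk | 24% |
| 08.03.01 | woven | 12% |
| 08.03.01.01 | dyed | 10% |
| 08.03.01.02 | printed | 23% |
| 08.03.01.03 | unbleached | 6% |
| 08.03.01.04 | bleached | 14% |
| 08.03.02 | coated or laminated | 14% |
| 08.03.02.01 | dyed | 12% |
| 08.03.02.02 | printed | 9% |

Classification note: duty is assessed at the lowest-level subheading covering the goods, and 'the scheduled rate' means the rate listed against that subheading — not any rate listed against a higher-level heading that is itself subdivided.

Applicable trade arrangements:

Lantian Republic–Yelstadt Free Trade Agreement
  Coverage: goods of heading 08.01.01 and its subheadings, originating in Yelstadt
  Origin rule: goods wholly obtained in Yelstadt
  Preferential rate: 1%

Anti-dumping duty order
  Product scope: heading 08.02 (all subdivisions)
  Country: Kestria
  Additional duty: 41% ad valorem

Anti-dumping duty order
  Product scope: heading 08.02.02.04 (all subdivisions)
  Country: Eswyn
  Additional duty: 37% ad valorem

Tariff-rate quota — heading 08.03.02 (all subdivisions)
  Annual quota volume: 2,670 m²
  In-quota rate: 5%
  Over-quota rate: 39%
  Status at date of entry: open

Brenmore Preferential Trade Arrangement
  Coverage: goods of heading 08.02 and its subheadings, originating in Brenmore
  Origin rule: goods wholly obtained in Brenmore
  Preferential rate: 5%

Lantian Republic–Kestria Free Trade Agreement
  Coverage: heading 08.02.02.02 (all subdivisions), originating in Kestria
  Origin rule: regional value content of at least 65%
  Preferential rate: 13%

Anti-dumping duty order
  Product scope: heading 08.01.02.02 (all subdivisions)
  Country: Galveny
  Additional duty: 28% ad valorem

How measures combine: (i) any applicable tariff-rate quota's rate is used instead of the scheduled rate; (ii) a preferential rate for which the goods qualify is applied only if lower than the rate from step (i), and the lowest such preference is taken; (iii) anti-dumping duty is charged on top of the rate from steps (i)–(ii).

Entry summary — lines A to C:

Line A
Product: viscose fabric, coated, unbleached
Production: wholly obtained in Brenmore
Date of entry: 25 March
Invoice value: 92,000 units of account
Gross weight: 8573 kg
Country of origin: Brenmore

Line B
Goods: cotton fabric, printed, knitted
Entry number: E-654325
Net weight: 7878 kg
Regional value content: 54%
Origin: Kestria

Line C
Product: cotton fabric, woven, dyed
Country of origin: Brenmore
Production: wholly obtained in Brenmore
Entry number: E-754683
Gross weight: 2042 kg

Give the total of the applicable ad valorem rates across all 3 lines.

44%

Line A: viscose → 08.02; coated → 08.02.01; unbleached → 08.02.01.02. Scheduled 5%. Brenmore agreement on 08.02: wholly obtained → 5% available; preference 5% not lower than 5% → no reduction. → 5%.
Line B: cotton → 08.01; knitted → 08.01.01; printed → 08.01.01.01. Scheduled 26%. Kestria agreement on 08.02.02.02: 08.01.01.01 not covered. → 26%.
Line C: cotton → 08.01; woven → 08.01.02; dyed → 08.01.02.04. Scheduled 13%. Brenmore agreement on 08.02: 08.01.02.04 not covered. → 13%.
Sum: 5% + 26% + 13% = 44%.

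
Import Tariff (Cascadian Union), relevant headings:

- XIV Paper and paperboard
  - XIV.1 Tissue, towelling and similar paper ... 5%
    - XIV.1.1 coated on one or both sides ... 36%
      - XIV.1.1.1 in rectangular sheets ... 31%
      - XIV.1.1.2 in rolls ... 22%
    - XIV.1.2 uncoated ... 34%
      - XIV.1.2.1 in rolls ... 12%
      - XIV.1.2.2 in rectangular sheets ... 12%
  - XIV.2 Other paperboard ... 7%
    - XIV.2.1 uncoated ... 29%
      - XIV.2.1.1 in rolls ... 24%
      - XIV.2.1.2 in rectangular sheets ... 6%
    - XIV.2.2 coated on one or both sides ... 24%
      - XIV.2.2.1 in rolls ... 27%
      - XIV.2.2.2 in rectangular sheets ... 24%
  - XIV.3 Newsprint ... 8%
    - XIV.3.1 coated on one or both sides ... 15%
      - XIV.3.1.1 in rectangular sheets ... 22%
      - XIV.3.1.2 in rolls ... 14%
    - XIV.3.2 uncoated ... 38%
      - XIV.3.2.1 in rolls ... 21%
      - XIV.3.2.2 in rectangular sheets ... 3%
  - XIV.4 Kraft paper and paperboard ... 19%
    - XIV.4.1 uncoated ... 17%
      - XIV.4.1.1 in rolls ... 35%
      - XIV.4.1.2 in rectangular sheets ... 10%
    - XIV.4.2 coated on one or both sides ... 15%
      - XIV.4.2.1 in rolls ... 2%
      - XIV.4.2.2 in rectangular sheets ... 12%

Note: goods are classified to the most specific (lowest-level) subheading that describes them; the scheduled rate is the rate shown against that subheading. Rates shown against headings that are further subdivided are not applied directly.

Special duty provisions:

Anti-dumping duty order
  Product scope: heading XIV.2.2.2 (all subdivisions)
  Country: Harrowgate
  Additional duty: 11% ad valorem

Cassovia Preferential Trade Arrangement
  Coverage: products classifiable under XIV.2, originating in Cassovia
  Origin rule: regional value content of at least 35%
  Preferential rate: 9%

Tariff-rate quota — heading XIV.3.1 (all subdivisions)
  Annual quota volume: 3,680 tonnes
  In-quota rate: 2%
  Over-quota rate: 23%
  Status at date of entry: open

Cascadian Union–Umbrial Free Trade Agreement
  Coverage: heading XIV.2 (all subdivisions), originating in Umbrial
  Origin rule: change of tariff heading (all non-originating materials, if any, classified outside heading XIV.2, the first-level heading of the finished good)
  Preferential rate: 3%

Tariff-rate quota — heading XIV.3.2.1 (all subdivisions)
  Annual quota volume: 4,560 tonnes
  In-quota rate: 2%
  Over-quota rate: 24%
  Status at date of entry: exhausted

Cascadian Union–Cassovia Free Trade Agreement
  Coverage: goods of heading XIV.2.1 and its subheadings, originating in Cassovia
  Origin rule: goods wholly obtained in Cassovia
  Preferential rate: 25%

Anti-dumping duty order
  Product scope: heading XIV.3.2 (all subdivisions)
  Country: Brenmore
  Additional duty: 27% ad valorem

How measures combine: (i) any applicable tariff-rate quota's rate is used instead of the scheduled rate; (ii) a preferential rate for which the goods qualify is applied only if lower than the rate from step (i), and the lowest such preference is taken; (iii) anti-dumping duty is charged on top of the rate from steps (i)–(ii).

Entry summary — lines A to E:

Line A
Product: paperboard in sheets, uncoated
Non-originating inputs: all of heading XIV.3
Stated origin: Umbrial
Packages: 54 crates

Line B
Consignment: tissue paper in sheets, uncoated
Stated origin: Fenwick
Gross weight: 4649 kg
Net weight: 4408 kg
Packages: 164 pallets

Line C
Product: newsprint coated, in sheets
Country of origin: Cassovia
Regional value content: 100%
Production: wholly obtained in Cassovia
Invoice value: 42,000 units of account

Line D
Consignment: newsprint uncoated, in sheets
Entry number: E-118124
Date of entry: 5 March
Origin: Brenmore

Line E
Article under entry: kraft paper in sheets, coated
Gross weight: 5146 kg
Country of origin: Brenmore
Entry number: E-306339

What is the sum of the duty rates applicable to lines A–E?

59%

Line A: paperboard → XIV.2; uncoated → XIV.2.1; in sheets → XIV.2.1.2. Scheduled 6%. Umbrial agreement on XIV.2: CTH met → 3% available; preferential 3%. → 3%.
Line B: tissue paper → XIV.1; uncoated → XIV.1.2; in sheets → XIV.1.2.2. Scheduled 12%. No special measure applies. → 12%.
Line C: newsprint → XIV.3; coated → XIV.3.1; in sheets → XIV.3.1.1. Scheduled 22%. quota on XIV.3.1 open → in-quota 2%; Cassovia agreement on XIV.2: XIV.3.1.1 not covered; Cassovia agreement on XIV.2.1: XIV.3.1.1 not covered. → 2%.
Line D: newsprint → XIV.3; uncoated → XIV.3.2; in sheets → XIV.3.2.2. Scheduled 3%. anti-dumping (Brenmore, XIV.3.2): +27%; total 3% + 27% = 30%. → 30%.
Line E: kraft paper → XIV.4; coated → XIV.4.2; in sheets → XIV.4.2.2. Scheduled 12%. No special measure applies. → 12%.
Sum: 3% + 12% + 2% + 30% + 12% = 59%.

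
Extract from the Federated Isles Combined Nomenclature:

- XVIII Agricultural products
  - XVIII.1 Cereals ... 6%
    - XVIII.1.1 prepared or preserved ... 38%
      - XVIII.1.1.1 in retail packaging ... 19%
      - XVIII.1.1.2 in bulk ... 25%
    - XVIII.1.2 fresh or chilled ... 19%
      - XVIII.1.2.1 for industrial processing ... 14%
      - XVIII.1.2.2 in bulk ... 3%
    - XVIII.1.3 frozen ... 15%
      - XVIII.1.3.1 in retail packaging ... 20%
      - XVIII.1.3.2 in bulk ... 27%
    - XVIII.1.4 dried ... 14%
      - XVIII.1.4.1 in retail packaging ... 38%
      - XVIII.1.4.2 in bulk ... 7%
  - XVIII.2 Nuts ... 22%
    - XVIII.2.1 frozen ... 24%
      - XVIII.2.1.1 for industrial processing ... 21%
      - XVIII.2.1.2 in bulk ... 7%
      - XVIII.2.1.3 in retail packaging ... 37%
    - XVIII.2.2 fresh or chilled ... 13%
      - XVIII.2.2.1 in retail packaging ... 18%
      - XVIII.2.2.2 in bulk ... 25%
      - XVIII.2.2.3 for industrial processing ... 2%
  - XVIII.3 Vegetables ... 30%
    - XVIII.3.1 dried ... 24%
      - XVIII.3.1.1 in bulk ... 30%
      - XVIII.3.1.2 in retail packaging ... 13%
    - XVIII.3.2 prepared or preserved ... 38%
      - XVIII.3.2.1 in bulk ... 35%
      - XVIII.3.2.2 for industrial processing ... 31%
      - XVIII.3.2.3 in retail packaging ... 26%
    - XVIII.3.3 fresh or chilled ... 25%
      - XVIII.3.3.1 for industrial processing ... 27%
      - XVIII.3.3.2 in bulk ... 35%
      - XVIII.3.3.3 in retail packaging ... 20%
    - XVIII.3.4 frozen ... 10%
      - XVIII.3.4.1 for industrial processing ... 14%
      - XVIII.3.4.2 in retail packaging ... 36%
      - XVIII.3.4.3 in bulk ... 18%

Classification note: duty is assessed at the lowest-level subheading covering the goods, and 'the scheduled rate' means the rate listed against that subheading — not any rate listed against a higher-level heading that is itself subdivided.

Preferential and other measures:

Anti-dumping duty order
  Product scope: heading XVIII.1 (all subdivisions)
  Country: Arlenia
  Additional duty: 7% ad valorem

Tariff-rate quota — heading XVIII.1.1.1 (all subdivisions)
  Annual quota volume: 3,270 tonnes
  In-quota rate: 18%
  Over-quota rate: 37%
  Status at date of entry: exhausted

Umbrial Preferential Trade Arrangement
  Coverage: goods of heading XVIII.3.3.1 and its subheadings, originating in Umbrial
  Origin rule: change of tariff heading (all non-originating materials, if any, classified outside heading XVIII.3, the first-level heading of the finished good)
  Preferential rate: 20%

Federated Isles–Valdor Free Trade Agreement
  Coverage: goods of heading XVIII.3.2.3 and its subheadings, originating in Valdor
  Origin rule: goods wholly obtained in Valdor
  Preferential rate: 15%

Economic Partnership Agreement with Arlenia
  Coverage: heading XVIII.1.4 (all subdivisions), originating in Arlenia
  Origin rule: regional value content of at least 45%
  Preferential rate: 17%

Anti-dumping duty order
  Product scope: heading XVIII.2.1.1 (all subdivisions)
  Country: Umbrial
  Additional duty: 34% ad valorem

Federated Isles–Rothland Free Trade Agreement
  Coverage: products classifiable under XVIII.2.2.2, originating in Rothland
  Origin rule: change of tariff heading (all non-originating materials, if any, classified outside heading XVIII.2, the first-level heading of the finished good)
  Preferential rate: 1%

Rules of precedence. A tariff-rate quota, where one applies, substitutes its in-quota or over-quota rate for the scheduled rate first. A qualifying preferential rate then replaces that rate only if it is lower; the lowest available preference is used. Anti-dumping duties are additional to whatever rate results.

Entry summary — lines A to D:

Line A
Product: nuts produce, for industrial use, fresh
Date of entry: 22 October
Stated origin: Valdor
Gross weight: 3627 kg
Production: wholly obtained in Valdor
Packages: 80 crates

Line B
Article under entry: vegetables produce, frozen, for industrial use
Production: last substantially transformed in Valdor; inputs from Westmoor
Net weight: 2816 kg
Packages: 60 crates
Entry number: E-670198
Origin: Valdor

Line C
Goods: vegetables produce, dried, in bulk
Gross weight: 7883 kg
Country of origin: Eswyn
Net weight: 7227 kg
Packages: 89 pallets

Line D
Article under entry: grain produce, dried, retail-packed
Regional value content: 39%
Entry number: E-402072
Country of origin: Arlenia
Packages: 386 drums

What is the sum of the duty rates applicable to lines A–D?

91%

Line A: nuts → XVIII.2; fresh → XVIII.2.2; for industrial use → XVIII.2.2.3. Scheduled 2%. Valdor agreement on XVIII.3.2.3: XVIII.2.2.3 not covered. → 2%.
Line B: vegetables → XVIII.3; frozen → XVIII.3.4; for industrial use → XVIII.3.4.1. Scheduled 14%. Valdor agreement on XVIII.3.2.3: XVIII.3.4.1 not covered. → 14%.
Line C: vegetables → XVIII.3; dried → XVIII.3.1; in bulk → XVIII.3.1.1. Scheduled 30%. No special measure applies. → 30%.
Line D: grain → XVIII.1; dried → XVIII.1.4; retail-packed → XVIII.1.4.1. Scheduled 38%. Arlenia agreement on XVIII.1.4: RVC < 45%; anti-dumping (Arlenia, XVIII.1): +7%; total 38% + 7% = 45%. → 45%.
Sum: 2% + 14% + 30% + 45% = 91%.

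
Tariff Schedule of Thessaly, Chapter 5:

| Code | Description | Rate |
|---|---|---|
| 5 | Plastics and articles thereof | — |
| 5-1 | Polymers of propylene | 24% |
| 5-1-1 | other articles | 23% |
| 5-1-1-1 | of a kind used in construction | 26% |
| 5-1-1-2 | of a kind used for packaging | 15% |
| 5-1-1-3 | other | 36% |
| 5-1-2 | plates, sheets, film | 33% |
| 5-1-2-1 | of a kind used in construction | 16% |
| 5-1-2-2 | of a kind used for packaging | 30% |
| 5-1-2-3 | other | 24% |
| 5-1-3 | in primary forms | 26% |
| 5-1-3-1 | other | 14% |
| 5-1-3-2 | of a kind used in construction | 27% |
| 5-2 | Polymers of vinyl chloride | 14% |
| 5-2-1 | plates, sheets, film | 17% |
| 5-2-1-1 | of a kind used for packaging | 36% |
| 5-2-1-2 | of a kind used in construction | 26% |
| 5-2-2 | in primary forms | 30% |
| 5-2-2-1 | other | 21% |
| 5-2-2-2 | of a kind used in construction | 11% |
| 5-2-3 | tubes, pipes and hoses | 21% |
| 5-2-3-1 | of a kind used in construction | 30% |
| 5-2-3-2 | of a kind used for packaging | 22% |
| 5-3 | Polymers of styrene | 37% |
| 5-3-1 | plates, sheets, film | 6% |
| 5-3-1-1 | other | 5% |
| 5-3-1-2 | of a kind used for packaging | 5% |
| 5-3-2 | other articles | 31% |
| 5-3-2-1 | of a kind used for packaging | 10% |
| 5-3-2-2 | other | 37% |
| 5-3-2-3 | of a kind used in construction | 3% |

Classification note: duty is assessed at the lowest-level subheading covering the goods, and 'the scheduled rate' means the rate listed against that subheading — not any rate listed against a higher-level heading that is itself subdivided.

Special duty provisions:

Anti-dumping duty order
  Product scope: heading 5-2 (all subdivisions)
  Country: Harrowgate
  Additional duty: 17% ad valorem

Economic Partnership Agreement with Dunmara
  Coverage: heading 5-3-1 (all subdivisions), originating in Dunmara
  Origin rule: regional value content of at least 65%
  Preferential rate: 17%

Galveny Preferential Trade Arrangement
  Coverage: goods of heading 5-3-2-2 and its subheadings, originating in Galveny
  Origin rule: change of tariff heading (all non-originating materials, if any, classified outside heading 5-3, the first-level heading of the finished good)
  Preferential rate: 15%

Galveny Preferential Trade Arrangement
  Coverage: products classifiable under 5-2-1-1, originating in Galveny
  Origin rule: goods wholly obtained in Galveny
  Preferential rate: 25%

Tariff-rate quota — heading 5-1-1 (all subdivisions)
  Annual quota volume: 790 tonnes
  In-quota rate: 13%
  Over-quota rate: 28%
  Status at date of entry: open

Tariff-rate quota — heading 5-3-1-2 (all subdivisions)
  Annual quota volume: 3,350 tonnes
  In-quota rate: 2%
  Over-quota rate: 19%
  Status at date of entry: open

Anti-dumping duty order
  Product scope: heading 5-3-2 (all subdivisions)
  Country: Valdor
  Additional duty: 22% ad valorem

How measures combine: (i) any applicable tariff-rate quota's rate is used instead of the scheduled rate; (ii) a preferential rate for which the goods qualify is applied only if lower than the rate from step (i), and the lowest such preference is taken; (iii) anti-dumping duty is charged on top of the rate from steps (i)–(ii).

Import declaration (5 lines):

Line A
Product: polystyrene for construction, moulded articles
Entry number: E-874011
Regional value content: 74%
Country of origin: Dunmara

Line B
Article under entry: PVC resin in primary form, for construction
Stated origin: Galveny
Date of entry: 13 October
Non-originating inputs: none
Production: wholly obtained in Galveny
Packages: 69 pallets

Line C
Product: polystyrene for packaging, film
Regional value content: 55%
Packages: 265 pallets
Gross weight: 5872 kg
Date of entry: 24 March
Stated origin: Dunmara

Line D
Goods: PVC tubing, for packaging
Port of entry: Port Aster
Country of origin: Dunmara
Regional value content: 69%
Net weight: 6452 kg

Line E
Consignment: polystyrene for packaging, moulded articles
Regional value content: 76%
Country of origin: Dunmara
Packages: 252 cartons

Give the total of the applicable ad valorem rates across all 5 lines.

Line A: polystyrene → 5-3; moulded articles → 5-3-2; for construction → 5-3-2-3. Scheduled 3%. Dunmara agreement on 5-3-1: 5-3-2-3 not covered. → 3%.
Line B: PVC → 5-2; resin in primary form → 5-2-2; for construction → 5-2-2-2. Scheduled 11%. Galveny agreement on 5-3-2-2: 5-2-2-2 not covered; Galveny agreement on 5-2-1-1: 5-2-2-2 not covered. → 11%.
Line C: polystyrene → 5-3; film → 5-3-1; for packaging → 5-3-1-2. Scheduled 5%. quota on 5-3-1-2 open → in-quota 2%; Dunmara agreement on 5-3-1: RVC < 65%. → 2%.
Line D: PVC → 5-2; tubing → 5-2-3; for packaging → 5-2-3-2. Scheduled 22%. Dunmara agreement on 5-3-1: 5-2-3-2 not covered. → 22%.
Line E: polystyrene → 5-3; moulded articles → 5-3-2; for packaging → 5-3-2-1. Scheduled 10%. Dunmara agreement on 5-3-1: 5-3-2-1 not covered. → 10%.
Sum: 3% + 11% + 2% + 22% + 10% = 48%.

48%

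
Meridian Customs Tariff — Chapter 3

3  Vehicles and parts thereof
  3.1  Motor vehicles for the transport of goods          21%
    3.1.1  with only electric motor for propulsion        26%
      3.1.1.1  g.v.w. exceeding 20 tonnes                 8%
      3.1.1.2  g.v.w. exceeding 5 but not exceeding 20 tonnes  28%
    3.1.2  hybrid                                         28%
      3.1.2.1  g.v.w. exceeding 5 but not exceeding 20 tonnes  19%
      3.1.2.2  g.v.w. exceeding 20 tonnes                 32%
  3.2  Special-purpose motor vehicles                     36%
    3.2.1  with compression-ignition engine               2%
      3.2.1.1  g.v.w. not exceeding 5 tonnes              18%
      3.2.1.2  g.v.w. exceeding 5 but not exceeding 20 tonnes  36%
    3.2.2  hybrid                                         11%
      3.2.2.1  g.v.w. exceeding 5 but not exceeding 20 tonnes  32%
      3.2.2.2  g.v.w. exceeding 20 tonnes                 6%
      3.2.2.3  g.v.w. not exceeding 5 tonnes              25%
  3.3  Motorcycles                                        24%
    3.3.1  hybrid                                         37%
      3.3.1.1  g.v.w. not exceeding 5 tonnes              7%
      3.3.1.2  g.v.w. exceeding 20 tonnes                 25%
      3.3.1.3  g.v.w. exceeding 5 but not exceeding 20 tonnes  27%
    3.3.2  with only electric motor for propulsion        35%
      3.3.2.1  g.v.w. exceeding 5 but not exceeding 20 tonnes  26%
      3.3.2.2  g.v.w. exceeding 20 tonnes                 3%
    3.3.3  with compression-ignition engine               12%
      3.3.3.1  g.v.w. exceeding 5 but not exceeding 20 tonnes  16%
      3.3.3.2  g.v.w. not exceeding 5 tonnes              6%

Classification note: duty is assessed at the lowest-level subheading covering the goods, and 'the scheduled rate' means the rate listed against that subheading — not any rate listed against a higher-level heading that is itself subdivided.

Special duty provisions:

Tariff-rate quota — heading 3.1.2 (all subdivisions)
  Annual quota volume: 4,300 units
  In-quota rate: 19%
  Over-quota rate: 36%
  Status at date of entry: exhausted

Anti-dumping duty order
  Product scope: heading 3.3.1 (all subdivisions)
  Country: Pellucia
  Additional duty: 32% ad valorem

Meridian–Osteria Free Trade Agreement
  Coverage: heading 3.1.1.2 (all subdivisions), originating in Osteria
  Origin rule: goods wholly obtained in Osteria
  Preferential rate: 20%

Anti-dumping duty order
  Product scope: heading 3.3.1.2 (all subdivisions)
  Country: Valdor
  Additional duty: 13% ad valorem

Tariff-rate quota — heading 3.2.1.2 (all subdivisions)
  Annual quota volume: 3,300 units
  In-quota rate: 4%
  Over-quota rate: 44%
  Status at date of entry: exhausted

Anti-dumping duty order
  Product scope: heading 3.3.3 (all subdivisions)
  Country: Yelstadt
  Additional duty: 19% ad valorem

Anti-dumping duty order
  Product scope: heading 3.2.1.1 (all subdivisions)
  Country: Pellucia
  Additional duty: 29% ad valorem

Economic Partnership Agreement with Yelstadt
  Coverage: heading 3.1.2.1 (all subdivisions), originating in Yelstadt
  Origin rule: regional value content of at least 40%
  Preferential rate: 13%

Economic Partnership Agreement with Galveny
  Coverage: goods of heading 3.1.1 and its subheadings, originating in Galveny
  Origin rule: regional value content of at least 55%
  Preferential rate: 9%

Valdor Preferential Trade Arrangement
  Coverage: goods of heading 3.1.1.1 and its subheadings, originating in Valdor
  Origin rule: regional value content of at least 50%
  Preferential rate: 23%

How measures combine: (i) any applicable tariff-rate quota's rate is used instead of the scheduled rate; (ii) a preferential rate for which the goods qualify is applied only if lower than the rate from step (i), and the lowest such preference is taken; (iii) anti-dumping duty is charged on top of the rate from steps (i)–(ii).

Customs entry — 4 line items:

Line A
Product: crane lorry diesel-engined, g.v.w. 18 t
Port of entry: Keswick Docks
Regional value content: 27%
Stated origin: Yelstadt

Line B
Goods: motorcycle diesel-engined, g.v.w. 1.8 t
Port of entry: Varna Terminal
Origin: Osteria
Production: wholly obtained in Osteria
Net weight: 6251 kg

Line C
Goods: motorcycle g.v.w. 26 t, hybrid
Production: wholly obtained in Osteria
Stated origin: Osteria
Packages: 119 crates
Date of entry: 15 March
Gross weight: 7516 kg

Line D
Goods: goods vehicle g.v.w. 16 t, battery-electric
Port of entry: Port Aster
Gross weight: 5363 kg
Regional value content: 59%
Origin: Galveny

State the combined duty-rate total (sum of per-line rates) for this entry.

84%

Line A: crane lorry → 3.2; diesel-engined → 3.2.1; g.v.w. 18 t → 3.2.1.2. Scheduled 36%. quota on 3.2.1.2 exhausted → over-quota 44%; Yelstadt agreement on 3.1.2.1: 3.2.1.2 not covered. → 44%.
Line B: motorcycle → 3.3; diesel-engined → 3.3.3; g.v.w. 1.8 t → 3.3.3.2. Scheduled 6%. Osteria agreement on 3.1.1.2: 3.3.3.2 not covered. → 6%.
Line C: motorcycle → 3.3; hybrid → 3.3.1; g.v.w. 26 t → 3.3.1.2. Scheduled 25%. Osteria agreement on 3.1.1.2: 3.3.1.2 not covered. → 25%.
Line D: goods vehicle → 3.1; battery-electric → 3.1.1; g.v.w. 16 t → 3.1.1.2. Scheduled 28%. Galveny agreement on 3.1.1: RVC ≥ 55% → 9% available; preferential 9%. → 9%.
Sum: 44% + 6% + 25% + 9% = 84%.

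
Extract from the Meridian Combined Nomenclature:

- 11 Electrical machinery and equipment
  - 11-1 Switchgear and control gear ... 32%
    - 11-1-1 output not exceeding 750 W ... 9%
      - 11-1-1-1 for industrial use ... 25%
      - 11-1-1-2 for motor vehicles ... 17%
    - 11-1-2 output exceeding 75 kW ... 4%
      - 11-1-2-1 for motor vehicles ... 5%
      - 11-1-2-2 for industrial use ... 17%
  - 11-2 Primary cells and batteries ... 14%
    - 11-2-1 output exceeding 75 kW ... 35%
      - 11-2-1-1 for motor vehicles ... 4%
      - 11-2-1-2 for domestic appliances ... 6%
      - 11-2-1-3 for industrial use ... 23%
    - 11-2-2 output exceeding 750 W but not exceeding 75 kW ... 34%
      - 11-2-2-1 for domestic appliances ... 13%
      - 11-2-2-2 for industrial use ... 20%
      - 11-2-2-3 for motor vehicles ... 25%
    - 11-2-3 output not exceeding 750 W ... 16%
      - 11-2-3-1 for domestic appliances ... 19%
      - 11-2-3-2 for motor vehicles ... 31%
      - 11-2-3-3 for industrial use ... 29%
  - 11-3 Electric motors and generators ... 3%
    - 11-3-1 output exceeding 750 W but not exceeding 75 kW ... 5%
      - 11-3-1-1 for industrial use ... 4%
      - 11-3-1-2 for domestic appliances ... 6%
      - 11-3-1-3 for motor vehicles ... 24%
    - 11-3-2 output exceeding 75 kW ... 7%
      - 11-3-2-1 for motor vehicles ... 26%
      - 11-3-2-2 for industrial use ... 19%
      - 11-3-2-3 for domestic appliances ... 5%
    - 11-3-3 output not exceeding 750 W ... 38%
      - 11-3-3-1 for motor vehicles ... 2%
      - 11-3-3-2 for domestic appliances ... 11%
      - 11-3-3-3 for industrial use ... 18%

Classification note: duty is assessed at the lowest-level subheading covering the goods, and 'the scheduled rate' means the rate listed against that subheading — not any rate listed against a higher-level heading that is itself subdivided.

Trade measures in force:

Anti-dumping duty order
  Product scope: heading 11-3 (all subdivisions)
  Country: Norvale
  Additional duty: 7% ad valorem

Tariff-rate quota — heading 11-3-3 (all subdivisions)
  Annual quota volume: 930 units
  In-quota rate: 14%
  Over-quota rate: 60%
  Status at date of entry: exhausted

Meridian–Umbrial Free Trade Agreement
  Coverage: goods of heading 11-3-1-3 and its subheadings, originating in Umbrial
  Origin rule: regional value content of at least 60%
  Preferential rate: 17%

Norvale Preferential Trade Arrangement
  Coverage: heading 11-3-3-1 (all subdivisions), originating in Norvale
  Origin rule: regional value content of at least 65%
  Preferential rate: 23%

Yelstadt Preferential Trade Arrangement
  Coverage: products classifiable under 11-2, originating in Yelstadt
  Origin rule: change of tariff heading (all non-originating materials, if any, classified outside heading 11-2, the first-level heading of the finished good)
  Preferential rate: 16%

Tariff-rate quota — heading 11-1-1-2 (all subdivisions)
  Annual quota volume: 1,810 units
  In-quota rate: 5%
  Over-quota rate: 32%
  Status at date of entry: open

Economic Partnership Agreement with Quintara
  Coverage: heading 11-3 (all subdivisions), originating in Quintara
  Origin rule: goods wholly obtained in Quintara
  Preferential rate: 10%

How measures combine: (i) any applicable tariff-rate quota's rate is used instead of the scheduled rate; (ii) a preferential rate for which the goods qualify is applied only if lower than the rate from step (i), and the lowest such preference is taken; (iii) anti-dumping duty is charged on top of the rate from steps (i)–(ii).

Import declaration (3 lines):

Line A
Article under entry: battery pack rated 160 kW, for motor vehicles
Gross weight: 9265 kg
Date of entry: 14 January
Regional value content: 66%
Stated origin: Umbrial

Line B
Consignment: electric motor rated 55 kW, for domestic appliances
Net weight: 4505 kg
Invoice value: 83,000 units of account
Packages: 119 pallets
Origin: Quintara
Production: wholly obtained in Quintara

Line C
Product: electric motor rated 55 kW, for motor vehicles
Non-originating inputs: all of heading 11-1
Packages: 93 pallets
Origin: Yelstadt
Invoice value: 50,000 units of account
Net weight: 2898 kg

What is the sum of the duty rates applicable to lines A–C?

34%

Line A: battery pack → 11-2; rated 160 kW → 11-2-1; for motor vehicles → 11-2-1-1. Scheduled 4%. Umbrial agreement on 11-3-1-3: 11-2-1-1 not covered. → 4%.
Line B: electric motor → 11-3; rated 55 kW → 11-3-1; for domestic appliances → 11-3-1-2. Scheduled 6%. Quintara agreement on 11-3: wholly obtained → 10% available; preference 10% not lower than 6% → no reduction. → 6%.
Line C: electric motor → 11-3; rated 55 kW → 11-3-1; for motor vehicles → 11-3-1-3. Scheduled 24%. Yelstadt agreement on 11-2: 11-3-1-3 not covered. → 24%.
Sum: 4% + 6% + 24% = 34%.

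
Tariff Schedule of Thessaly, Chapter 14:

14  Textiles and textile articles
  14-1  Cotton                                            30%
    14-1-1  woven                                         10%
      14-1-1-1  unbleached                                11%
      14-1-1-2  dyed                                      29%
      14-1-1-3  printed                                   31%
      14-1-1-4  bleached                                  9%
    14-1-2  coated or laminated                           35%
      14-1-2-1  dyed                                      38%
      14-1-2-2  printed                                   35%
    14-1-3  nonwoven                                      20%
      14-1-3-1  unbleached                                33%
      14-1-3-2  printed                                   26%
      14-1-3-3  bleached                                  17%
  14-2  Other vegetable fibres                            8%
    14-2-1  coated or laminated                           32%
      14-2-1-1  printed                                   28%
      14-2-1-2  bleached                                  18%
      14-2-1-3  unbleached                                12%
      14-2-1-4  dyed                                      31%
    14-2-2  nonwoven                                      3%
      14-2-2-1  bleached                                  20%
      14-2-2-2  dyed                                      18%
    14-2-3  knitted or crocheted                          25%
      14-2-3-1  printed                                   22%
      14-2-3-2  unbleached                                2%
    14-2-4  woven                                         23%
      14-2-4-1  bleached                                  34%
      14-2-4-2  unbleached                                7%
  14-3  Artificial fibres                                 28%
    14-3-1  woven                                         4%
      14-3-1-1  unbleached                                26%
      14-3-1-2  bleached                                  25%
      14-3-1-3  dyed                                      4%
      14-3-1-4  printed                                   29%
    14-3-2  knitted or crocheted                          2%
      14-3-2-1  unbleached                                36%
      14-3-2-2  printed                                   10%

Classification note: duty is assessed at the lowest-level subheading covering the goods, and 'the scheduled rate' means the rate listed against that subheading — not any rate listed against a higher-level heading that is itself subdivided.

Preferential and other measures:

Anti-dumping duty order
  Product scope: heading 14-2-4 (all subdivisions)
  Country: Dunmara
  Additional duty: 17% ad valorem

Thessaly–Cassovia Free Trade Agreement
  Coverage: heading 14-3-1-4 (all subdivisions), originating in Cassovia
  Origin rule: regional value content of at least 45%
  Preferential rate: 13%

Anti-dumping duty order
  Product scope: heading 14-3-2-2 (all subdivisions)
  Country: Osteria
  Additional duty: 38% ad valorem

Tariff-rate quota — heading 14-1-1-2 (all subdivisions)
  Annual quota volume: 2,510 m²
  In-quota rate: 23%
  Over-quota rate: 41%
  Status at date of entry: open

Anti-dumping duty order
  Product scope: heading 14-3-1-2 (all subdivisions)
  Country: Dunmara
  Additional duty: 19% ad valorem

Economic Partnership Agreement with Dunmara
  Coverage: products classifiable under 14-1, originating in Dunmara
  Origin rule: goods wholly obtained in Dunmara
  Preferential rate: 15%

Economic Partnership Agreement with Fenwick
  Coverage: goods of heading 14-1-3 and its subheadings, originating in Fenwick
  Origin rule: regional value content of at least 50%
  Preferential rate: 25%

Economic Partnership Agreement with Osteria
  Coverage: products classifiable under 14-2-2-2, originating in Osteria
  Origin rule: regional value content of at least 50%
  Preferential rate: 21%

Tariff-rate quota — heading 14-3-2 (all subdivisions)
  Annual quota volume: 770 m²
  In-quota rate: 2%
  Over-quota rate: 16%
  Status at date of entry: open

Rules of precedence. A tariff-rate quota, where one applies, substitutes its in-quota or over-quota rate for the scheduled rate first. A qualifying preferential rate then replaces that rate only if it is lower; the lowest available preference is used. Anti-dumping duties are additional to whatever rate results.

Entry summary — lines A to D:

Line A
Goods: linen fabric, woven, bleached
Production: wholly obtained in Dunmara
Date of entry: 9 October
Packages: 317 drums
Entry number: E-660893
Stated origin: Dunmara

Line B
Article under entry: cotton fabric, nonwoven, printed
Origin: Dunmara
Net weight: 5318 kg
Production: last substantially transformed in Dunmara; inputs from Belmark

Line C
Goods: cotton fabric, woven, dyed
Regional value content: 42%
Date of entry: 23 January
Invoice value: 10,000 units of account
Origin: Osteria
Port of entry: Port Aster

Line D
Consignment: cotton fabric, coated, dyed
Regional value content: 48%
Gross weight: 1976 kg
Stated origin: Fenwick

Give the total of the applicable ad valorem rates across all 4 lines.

Line A: linen → 14-2; woven → 14-2-4; bleached → 14-2-4-1. Scheduled 34%. Dunmara agreement on 14-1: 14-2-4-1 not covered; anti-dumping (Dunmara, 14-2-4): +17%; total 34% + 17% = 51%. → 51%.
Line B: cotton → 14-1; nonwoven → 14-1-3; printed → 14-1-3-2. Scheduled 26%. Dunmara agreement on 14-1: not wholly obtained. → 26%.
Line C: cotton → 14-1; woven → 14-1-1; dyed → 14-1-1-2. Scheduled 29%. quota on 14-1-1-2 open → in-quota 23%; Osteria agreement on 14-2-2-2: 14-1-1-2 not covered. → 23%.
Line D: cotton → 14-1; coated → 14-1-2; dyed → 14-1-2-1. Scheduled 38%. Fenwick agreement on 14-1-3: 14-1-2-1 not covered. → 38%.
Sum: 51% + 26% + 23% + 38% = 138%.

138%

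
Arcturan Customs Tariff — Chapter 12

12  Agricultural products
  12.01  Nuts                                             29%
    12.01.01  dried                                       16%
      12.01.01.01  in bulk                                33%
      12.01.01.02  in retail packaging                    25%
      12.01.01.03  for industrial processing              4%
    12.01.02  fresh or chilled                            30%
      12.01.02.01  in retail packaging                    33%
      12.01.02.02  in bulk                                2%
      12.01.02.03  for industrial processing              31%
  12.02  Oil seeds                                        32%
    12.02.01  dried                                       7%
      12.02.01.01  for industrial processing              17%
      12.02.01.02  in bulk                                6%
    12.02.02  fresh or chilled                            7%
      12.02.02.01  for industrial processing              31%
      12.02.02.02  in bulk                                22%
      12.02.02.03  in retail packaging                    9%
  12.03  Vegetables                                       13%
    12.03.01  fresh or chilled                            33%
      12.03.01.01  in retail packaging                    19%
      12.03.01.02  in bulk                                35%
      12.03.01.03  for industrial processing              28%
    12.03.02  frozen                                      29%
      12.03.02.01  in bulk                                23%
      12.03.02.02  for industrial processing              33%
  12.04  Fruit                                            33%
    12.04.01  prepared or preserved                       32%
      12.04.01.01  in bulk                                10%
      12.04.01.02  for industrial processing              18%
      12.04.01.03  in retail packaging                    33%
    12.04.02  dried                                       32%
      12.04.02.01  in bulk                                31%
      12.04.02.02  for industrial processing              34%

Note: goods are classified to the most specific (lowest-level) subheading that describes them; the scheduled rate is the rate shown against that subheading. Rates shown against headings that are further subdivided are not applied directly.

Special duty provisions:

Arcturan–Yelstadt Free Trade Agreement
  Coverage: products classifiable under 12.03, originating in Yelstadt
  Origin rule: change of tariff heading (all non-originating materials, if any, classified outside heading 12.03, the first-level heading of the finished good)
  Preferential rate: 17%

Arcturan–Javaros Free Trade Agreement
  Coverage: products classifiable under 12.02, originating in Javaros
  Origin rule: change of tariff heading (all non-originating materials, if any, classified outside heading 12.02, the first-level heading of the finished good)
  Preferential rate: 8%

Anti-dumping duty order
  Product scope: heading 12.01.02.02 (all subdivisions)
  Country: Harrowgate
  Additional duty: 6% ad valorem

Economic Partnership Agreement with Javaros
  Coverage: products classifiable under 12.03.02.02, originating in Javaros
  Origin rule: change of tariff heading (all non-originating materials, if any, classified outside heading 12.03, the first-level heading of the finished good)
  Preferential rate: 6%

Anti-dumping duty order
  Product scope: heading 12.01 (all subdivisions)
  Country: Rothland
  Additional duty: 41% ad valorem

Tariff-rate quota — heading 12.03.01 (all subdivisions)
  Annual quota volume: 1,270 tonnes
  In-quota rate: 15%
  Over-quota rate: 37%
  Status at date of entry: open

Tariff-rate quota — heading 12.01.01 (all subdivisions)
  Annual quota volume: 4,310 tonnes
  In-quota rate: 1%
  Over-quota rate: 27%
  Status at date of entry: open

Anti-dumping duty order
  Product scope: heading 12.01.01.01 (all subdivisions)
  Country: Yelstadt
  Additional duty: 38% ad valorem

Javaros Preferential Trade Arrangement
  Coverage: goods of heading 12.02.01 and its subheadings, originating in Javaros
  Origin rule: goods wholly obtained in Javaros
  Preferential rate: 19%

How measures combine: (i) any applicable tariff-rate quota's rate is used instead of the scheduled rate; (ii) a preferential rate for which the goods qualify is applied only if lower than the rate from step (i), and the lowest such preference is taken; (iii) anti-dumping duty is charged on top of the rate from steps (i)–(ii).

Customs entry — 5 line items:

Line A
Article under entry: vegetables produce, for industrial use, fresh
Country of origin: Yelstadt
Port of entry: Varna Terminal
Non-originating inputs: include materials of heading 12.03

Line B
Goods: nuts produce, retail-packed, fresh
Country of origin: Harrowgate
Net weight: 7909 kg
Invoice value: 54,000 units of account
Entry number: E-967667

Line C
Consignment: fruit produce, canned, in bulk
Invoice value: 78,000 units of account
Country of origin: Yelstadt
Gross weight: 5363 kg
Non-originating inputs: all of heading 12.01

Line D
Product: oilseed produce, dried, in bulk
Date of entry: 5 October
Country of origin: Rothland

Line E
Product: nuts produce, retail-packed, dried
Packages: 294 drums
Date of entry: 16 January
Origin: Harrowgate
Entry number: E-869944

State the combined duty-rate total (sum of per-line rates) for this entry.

Line A: vegetables → 12.03; fresh → 12.03.01; for industrial use → 12.03.01.03. Scheduled 28%. quota on 12.03.01 open → in-quota 15%; Yelstadt agreement on 12.03: CTH not met. → 15%.
Line B: nuts → 12.01; fresh → 12.01.02; retail-packed → 12.01.02.01. Scheduled 33%. No special measure applies. → 33%.
Line C: fruit → 12.04; canned → 12.04.01; in bulk → 12.04.01.01. Scheduled 10%. Yelstadt agreement on 12.03: 12.04.01.01 not covered. → 10%.
Line D: oilseed → 12.02; dried → 12.02.01; in bulk → 12.02.01.02. Scheduled 6%. No special measure applies. → 6%.
Line E: nuts → 12.01; dried → 12.01.01; retail-packed → 12.01.01.02. Scheduled 25%. quota on 12.01.01 open → in-quota 1%. → 1%.
Sum: 15% + 33% + 10% + 6% + 1% = 65%.

65%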